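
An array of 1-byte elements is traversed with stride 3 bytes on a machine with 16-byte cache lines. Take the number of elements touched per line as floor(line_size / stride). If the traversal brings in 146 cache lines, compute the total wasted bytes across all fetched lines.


Elements per line = floor(16 / 3) = 5
Bytes used per line = 5 * 1 = 5
Wasted per line = 16 - 5 = 11
Total wasted = 11 * 146 = 1606

1606


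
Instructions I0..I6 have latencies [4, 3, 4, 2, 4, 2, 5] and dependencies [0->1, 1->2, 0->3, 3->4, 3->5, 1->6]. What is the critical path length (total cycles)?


Compute longest path through dependency graph: dist(Ik) = max over predecessors of dist + latency(Ik).
dist(I0) = latency 4 = 4
dist(I1) = dist(I0) + 3 = 4 + 3 = 7
dist(I2) = dist(I1) + 4 = 7 + 4 = 11
dist(I3) = dist(I0) + 2 = 4 + 2 = 6
dist(I4) = dist(I3) + 4 = 6 + 4 = 10
dist(I5) = dist(I3) + 2 = 6 + 2 = 8
dist(I6) = dist(I1) + 5 = 7 + 5 = 12
Critical path = max dist = 12

12


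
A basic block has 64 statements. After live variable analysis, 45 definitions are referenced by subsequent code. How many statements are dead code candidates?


Dead code = total statements - live definitions
= 64 - 45 = 19

19


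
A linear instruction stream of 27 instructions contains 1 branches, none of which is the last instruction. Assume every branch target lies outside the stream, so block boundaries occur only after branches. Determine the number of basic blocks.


With no in-sequence branch targets, the leaders are the first instruction plus the instruction after each branch.
Number of basic blocks = branches + 1
= 1 + 1 = 2

2


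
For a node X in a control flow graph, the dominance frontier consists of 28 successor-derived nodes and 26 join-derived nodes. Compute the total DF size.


DF(X) = direct successor contributions + join point contributions
= 28 + 26 = 54

54


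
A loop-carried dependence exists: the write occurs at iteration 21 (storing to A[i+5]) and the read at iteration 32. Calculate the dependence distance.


Distance = read iteration - write iteration
= 32 - 21 = 11

11


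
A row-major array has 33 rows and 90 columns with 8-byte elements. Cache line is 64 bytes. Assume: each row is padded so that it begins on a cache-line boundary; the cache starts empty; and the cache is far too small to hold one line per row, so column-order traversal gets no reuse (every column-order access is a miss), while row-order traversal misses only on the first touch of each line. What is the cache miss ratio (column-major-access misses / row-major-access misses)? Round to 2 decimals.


Each row occupies 90 * 8 = 720 bytes and starts on a line boundary, so it spans ceil(720 / 64) = 12 cache lines.
Row-major traversal misses (one per line touched): 33 * ceil(90 * 8 / 64) = 396
Column-major traversal misses (no reuse, every access misses): 33 * 90 = 2970
Ratio = 2970 / 396 = 7.5

7.5


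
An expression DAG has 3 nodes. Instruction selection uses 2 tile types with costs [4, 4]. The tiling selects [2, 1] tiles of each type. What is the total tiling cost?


Total cost = sum(count_i * cost_i)
= 2*4 + 1*4
= 12

12


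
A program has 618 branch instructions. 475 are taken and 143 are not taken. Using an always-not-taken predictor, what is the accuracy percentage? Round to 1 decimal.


Predictor: always-not-taken
Correct predictions = 143
Accuracy = 143 / 618 * 100 = 23.1%

23.1


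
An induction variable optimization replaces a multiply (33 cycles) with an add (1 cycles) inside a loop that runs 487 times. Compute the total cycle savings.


Per-iteration saving = 33 - 1 = 32
Total saved = 487 * 32 = 15584

15584


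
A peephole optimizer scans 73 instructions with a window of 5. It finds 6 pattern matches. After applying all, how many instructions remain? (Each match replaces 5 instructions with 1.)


Each match removes 4 instructions.
Total removed = 6 * 4 = 24
Remaining = 73 - 24 = 49

49


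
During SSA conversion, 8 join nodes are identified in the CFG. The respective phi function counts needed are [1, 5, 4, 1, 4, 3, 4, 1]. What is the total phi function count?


Total phi functions = sum of phi functions at each join node
= 1 + 5 + 4 + 1 + 4 + 3 + 4 + 1 = 23

23


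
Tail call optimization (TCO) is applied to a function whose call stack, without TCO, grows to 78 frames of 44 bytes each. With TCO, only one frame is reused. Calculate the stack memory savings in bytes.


Without TCO: 78 * 44 = 3432 bytes
With TCO: reuse 1 frame = 44 bytes
Savings = 3432 - 44 = 3388

3388


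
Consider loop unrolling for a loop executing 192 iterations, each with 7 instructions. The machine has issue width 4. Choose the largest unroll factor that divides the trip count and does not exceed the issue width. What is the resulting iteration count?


Largest divisor of 192 <= 4 is 4
New iterations = 192 / 4 = 48

48


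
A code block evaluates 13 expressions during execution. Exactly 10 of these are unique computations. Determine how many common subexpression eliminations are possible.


CSE count = total expressions - unique expressions
= 13 - 10 = 3

3


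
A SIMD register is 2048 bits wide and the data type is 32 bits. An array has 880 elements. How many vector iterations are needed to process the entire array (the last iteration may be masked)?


Width = 2048 / 32 = 64 elements per vector op
Iterations = ceil(880 / 64) = 14

14


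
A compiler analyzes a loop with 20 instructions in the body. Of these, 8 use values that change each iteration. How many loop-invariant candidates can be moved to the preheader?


Invariant candidates = total - loop-dependent
= 20 - 8 = 12

12


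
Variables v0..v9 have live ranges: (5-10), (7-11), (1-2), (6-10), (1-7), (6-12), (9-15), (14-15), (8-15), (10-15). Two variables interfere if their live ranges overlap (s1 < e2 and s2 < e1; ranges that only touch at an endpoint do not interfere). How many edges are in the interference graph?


Check all pairs for overlapping intervals.
Two intervals (s1,e1) and (s2,e2) overlap if s1 < e2 and s2 < e1.
v0 (5-10) vs v1..v9: overlaps v1, v3, v4, v5, v6, v8 -> 6
v1 (7-11) vs v2..v9: overlaps v3, v5, v6, v8, v9 -> 5
v2 (1-2) vs v3..v9: overlaps v4 -> 1
v3 (6-10) vs v4..v9: overlaps v4, v5, v6, v8 -> 4
v4 (1-7) vs v5..v9: overlaps v5 -> 1
v5 (6-12) vs v6..v9: overlaps v6, v8, v9 -> 3
v6 (9-15) vs v7..v9: overlaps v7, v8, v9 -> 3
v7 (14-15) vs v8..v9: overlaps v8, v9 -> 2
v8 (8-15) vs v9: overlaps v9 -> 1
Total overlapping pairs = 6 + 5 + 1 + 4 + 1 + 3 + 3 + 2 + 1 = 26

26


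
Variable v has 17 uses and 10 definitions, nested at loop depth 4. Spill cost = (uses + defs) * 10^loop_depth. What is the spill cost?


uses + defs = 17 + 10 = 27
10^4 = 10000
Spill cost = 27 * 10000 = 270000

270000


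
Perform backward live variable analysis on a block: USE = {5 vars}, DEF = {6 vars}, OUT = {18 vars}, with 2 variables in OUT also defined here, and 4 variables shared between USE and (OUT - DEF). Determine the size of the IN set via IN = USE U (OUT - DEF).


OUT - DEF: 18 - 2 = 16
|IN| = |USE| + |OUT - DEF| - |USE ∩ (OUT - DEF)| = 5 + 16 - 4 = 17

17


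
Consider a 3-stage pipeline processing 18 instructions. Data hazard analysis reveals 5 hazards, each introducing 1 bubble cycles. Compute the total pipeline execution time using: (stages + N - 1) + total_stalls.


Base cycles = 3 + 18 - 1 = 20
Total stalls = 5 * 1 = 5
Total = 20 + 5 = 25

25


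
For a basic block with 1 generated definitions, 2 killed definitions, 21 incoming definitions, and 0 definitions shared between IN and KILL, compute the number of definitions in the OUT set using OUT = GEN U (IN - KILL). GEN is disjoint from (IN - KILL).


IN - KILL: 21 - 0 = 21 surviving definitions
OUT = GEN + surviving = 1 + 21 = 22

22


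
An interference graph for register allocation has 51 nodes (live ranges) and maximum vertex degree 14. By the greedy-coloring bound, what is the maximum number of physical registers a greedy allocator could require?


Greedy coloring never needs more than (max_degree + 1) colors: when coloring a vertex, at most max_degree neighbors are already colored.
Upper bound = 14 + 1 = 15

15


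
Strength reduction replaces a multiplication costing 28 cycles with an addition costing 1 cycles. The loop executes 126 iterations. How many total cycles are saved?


Per-iteration saving = 28 - 1 = 27
Total saved = 126 * 27 = 3402

3402


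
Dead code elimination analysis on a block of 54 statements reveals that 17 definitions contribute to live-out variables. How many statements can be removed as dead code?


Dead code = total statements - live definitions
= 54 - 17 = 37

37


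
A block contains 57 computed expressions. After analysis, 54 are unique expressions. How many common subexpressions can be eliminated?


CSE count = total expressions - unique expressions
= 57 - 54 = 3

3


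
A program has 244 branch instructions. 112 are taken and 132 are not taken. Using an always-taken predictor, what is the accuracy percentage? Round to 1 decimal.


Predictor: always-taken
Correct predictions = 112
Accuracy = 112 / 244 * 100 = 45.9%

45.9


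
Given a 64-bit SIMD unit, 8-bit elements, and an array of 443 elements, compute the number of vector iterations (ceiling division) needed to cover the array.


Width = 64 / 8 = 8 elements per vector op
Iterations = ceil(443 / 8) = 56

56


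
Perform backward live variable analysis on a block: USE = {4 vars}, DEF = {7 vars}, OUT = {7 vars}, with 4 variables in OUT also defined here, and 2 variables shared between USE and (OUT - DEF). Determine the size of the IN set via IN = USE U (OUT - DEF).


OUT - DEF: 7 - 4 = 3
|IN| = |USE| + |OUT - DEF| - |USE ∩ (OUT - DEF)| = 4 + 3 - 2 = 5

5


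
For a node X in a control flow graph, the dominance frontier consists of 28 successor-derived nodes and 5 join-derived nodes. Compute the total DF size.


DF(X) = direct successor contributions + join point contributions
= 28 + 5 = 33

33


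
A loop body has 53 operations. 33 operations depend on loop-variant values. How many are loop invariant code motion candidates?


Invariant candidates = total - loop-dependent
= 53 - 33 = 20

20


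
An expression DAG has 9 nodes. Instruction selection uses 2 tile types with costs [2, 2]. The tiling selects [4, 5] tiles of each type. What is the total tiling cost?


Total cost = sum(count_i * cost_i)
= 4*2 + 5*2
= 18

18


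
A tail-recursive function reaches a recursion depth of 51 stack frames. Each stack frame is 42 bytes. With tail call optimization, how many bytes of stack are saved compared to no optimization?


Without TCO: 51 * 42 = 2142 bytes
With TCO: reuse 1 frame = 42 bytes
Savings = 2142 - 42 = 2100

2100


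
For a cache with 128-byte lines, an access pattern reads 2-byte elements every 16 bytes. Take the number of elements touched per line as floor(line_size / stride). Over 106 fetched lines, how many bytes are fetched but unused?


Elements per line = floor(128 / 16) = 8
Bytes used per line = 8 * 2 = 16
Wasted per line = 128 - 16 = 112
Total wasted = 112 * 106 = 11872

11872


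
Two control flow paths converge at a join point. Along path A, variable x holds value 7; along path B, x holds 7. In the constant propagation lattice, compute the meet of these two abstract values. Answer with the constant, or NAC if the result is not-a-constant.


Meet operation: if both paths give the same constant, result is that constant; if they differ, result is NAC (not-a-constant).
Path A: 7, Path B: 7 -> equal
Result: constant -> 7

7


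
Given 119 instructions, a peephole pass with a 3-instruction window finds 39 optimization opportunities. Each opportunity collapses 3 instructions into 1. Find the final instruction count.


Each match removes 2 instructions.
Total removed = 39 * 2 = 78
Remaining = 119 - 78 = 41

41


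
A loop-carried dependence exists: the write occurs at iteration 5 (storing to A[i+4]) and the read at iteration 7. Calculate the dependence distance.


Distance = read iteration - write iteration
= 7 - 5 = 2

2


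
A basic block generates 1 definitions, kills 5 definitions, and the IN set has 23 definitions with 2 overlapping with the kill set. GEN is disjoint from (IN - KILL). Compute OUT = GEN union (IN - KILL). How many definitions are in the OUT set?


IN - KILL: 23 - 2 = 21 surviving definitions
OUT = GEN + surviving = 1 + 21 = 22

22


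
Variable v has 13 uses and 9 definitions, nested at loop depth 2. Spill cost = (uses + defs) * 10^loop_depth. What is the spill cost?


uses + defs = 13 + 9 = 22
10^2 = 100
Spill cost = 22 * 100 = 2200

2200


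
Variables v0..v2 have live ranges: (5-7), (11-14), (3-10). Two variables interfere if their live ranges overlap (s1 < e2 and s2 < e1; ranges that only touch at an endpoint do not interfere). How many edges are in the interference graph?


Check all pairs for overlapping intervals.
Two intervals (s1,e1) and (s2,e2) overlap if s1 < e2 and s2 < e1.
v0 (5-7) vs v1..v2: overlaps v2 -> 1
v1 (11-14) vs v2: overlaps none -> 0
Total overlapping pairs = 1 + 0 = 1

1


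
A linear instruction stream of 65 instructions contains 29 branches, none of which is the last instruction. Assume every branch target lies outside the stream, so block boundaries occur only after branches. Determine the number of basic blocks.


With no in-sequence branch targets, the leaders are the first instruction plus the instruction after each branch.
Number of basic blocks = branches + 1
= 29 + 1 = 30

30


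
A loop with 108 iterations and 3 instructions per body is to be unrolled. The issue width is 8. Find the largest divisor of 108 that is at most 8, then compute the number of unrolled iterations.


Largest divisor of 108 <= 8 is 6
New iterations = 108 / 6 = 18

18


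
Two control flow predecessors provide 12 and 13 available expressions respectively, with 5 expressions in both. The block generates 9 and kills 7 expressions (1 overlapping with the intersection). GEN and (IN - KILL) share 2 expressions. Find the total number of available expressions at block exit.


IN = intersection of predecessors = 5
IN - KILL = 5 - 1 = 4
|OUT| = |GEN| + |IN - KILL| - |GEN ∩ (IN - KILL)| = 9 + 4 - 2 = 11

11


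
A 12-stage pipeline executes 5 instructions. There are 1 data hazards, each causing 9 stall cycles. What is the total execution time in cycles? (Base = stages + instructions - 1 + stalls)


Base cycles = 12 + 5 - 1 = 16
Total stalls = 1 * 9 = 9
Total = 16 + 9 = 25

25


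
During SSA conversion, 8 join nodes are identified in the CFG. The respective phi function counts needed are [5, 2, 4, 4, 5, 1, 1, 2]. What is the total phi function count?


Total phi functions = sum of phi functions at each join node
= 5 + 2 + 4 + 4 + 5 + 1 + 1 + 2 = 24

24


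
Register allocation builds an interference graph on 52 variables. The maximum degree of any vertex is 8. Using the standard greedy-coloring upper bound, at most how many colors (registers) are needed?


Greedy coloring never needs more than (max_degree + 1) colors: when coloring a vertex, at most max_degree neighbors are already colored.
Upper bound = 8 + 1 = 9

9


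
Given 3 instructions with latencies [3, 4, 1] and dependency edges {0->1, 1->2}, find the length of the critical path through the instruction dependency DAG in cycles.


Compute longest path through dependency graph: dist(Ik) = max over predecessors of dist + latency(Ik).
dist(I0) = latency 3 = 3
dist(I1) = dist(I0) + 4 = 3 + 4 = 7
dist(I2) = dist(I1) + 1 = 7 + 1 = 8
Critical path = max dist = 8

8


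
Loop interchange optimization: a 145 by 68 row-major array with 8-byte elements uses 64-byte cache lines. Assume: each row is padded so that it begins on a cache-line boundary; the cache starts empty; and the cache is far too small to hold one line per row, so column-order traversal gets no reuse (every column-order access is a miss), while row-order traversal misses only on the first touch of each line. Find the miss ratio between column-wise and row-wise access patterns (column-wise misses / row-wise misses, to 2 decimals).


Each row occupies 68 * 8 = 544 bytes and starts on a line boundary, so it spans ceil(544 / 64) = 9 cache lines.
Row-major traversal misses (one per line touched): 145 * ceil(68 * 8 / 64) = 1305
Column-major traversal misses (no reuse, every access misses): 145 * 68 = 9860
Ratio = 9860 / 1305 = 7.56

7.56


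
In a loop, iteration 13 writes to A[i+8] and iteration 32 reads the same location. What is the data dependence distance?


Distance = read iteration - write iteration
= 32 - 13 = 19

19


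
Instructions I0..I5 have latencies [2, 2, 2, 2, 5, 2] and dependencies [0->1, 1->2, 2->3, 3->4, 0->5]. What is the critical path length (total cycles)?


Compute longest path through dependency graph: dist(Ik) = max over predecessors of dist + latency(Ik).
dist(I0) = latency 2 = 2
dist(I1) = dist(I0) + 2 = 2 + 2 = 4
dist(I2) = dist(I1) + 2 = 4 + 2 = 6
dist(I3) = dist(I2) + 2 = 6 + 2 = 8
dist(I4) = dist(I3) + 5 = 8 + 5 = 13
dist(I5) = dist(I0) + 2 = 2 + 2 = 4
Critical path = max dist = 13

13


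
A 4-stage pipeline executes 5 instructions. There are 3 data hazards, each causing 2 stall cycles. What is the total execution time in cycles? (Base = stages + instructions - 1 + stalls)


Base cycles = 4 + 5 - 1 = 8
Total stalls = 3 * 2 = 6
Total = 8 + 6 = 14

14


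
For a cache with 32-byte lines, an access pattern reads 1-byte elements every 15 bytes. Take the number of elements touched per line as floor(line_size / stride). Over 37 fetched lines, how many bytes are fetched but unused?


Elements per line = floor(32 / 15) = 2
Bytes used per line = 2 * 1 = 2
Wasted per line = 32 - 2 = 30
Total wasted = 30 * 37 = 1110

1110


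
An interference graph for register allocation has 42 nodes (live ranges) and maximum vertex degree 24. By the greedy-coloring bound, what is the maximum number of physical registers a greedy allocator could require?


Greedy coloring never needs more than (max_degree + 1) colors: when coloring a vertex, at most max_degree neighbors are already colored.
Upper bound = 24 + 1 = 25

25


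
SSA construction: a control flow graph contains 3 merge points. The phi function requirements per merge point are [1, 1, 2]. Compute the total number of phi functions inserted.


Total phi functions = sum of phi functions at each join node
= 1 + 1 + 2 = 4

4


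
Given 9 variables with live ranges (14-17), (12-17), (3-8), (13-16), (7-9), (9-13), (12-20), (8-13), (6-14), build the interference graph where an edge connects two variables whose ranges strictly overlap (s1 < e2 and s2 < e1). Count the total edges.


Check all pairs for overlapping intervals.
Two intervals (s1,e1) and (s2,e2) overlap if s1 < e2 and s2 < e1.
v0 (14-17) vs v1..v8: overlaps v1, v3, v6 -> 3
v1 (12-17) vs v2..v8: overlaps v3, v5, v6, v7, v8 -> 5
v2 (3-8) vs v3..v8: overlaps v4, v8 -> 2
v3 (13-16) vs v4..v8: overlaps v6, v8 -> 2
v4 (7-9) vs v5..v8: overlaps v7, v8 -> 2
v5 (9-13) vs v6..v8: overlaps v6, v7, v8 -> 3
v6 (12-20) vs v7..v8: overlaps v7, v8 -> 2
v7 (8-13) vs v8: overlaps v8 -> 1
Total overlapping pairs = 3 + 5 + 2 + 2 + 2 + 3 + 2 + 1 = 20

20


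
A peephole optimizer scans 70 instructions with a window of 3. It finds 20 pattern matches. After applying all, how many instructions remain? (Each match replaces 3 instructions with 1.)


Each match removes 2 instructions.
Total removed = 20 * 2 = 40
Remaining = 70 - 40 = 30

30


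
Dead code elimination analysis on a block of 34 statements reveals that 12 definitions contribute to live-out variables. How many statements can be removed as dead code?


Dead code = total statements - live definitions
= 34 - 12 = 22

22


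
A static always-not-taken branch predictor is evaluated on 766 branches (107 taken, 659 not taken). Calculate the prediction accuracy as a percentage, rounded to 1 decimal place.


Predictor: always-not-taken
Correct predictions = 659
Accuracy = 659 / 766 * 100 = 86.0%

86.0


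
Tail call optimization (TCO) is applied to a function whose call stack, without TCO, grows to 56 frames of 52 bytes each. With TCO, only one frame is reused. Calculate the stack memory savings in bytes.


Without TCO: 56 * 52 = 2912 bytes
With TCO: reuse 1 frame = 52 bytes
Savings = 2912 - 52 = 2860

2860


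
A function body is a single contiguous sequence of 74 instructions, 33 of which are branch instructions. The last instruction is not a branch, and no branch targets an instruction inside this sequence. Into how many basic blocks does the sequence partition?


With no in-sequence branch targets, the leaders are the first instruction plus the instruction after each branch.
Number of basic blocks = branches + 1
= 33 + 1 = 34

34


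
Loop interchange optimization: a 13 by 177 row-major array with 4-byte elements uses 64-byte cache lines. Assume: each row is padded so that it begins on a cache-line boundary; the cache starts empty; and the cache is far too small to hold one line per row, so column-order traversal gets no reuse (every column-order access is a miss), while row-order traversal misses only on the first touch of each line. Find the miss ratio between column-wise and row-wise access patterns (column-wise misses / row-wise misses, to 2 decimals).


Each row occupies 177 * 4 = 708 bytes and starts on a line boundary, so it spans ceil(708 / 64) = 12 cache lines.
Row-major traversal misses (one per line touched): 13 * ceil(177 * 4 / 64) = 156
Column-major traversal misses (no reuse, every access misses): 13 * 177 = 2301
Ratio = 2301 / 156 = 14.75

14.75


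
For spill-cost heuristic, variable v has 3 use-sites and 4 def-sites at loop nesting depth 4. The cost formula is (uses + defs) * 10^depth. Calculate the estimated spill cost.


uses + defs = 3 + 4 = 7
10^4 = 10000
Spill cost = 7 * 10000 = 70000

70000


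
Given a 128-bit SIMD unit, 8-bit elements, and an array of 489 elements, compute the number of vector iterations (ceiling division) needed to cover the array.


Width = 128 / 8 = 16 elements per vector op
Iterations = ceil(489 / 16) = 31

31


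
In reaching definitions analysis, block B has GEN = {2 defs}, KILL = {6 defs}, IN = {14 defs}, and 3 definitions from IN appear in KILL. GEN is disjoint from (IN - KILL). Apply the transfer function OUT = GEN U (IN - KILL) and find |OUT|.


IN - KILL: 14 - 3 = 11 surviving definitions
OUT = GEN + surviving = 2 + 11 = 13

13


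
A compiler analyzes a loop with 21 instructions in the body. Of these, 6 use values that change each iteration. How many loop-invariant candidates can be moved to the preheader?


Invariant candidates = total - loop-dependent
= 21 - 6 = 15

15


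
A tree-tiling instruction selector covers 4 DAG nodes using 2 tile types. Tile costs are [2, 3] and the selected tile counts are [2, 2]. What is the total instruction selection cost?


Total cost = sum(count_i * cost_i)
= 2*2 + 2*3
= 10

10


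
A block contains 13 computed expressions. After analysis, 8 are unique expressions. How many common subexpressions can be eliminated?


CSE count = total expressions - unique expressions
= 13 - 8 = 5

5


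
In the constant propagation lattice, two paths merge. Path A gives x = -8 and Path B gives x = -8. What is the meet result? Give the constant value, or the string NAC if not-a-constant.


Meet operation: if both paths give the same constant, result is that constant; if they differ, result is NAC (not-a-constant).
Path A: -8, Path B: -8 -> equal
Result: constant -> -8

-8


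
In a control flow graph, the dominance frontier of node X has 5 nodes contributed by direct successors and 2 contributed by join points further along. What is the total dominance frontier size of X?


DF(X) = direct successor contributions + join point contributions
= 5 + 2 = 7

7


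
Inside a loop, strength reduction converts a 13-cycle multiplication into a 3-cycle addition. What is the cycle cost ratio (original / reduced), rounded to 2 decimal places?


Ratio = mult_cost / add_cost = 13 / 3 = 4.33

4.33


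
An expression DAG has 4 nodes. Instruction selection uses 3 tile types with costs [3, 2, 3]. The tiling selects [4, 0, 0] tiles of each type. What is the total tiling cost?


Total cost = sum(count_i * cost_i)
= 4*3 + 0*2 + 0*3
= 12

12


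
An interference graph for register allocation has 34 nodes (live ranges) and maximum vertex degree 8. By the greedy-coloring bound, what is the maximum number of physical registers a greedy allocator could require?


Greedy coloring never needs more than (max_degree + 1) colors: when coloring a vertex, at most max_degree neighbors are already colored.
Upper bound = 8 + 1 = 9

9


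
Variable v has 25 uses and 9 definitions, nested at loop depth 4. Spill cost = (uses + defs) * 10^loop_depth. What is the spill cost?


uses + defs = 25 + 9 = 34
10^4 = 10000
Spill cost = 34 * 10000 = 340000

340000


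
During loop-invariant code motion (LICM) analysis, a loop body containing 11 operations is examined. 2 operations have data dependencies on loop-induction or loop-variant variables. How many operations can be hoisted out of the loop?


Invariant candidates = total - loop-dependent
= 11 - 2 = 9

9


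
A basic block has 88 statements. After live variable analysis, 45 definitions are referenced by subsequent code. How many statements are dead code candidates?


Dead code = total statements - live definitions
= 88 - 45 = 43

43


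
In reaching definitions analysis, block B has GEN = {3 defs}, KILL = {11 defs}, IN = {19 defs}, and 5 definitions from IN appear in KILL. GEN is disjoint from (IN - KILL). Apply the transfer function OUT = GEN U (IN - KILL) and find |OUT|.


IN - KILL: 19 - 5 = 14 surviving definitions
OUT = GEN + surviving = 3 + 14 = 17

17


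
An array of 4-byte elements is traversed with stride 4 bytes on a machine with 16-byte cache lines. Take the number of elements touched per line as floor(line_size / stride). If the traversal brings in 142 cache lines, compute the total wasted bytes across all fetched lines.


Elements per line = floor(16 / 4) = 4
Bytes used per line = 4 * 4 = 16
Wasted per line = 16 - 16 = 0
Total wasted = 0 * 142 = 0

0


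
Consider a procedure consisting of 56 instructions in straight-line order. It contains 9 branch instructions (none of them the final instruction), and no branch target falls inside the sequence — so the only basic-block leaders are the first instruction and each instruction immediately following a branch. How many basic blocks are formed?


With no in-sequence branch targets, the leaders are the first instruction plus the instruction after each branch.
Number of basic blocks = branches + 1
= 9 + 1 = 10

10


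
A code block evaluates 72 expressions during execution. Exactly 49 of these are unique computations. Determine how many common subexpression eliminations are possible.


CSE count = total expressions - unique expressions
= 72 - 49 = 23

23


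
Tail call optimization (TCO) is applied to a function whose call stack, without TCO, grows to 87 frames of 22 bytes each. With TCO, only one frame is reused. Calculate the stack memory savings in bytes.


Without TCO: 87 * 22 = 1914 bytes
With TCO: reuse 1 frame = 22 bytes
Savings = 1914 - 22 = 1892

1892


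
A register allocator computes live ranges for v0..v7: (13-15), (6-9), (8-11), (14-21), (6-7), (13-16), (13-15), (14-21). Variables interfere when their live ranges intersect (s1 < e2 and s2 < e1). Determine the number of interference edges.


Check all pairs for overlapping intervals.
Two intervals (s1,e1) and (s2,e2) overlap if s1 < e2 and s2 < e1.
v0 (13-15) vs v1..v7: overlaps v3, v5, v6, v7 -> 4
v1 (6-9) vs v2..v7: overlaps v2, v4 -> 2
v2 (8-11) vs v3..v7: overlaps none -> 0
v3 (14-21) vs v4..v7: overlaps v5, v6, v7 -> 3
v4 (6-7) vs v5..v7: overlaps none -> 0
v5 (13-16) vs v6..v7: overlaps v6, v7 -> 2
v6 (13-15) vs v7: overlaps v7 -> 1
Total overlapping pairs = 4 + 2 + 0 + 3 + 0 + 2 + 1 = 12

12


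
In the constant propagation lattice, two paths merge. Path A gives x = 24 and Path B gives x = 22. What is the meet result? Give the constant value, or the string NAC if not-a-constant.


Meet operation: if both paths give the same constant, result is that constant; if they differ, result is NAC (not-a-constant).
Path A: 24, Path B: 22 -> differ
Result: not-a-constant -> NAC

NAC


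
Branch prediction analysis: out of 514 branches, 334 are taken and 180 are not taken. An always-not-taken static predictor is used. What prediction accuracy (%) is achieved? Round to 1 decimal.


Predictor: always-not-taken
Correct predictions = 180
Accuracy = 180 / 514 * 100 = 35.0%

35.0


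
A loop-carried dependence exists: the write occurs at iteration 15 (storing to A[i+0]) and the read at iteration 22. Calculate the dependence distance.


Distance = read iteration - write iteration
= 22 - 15 = 7

7


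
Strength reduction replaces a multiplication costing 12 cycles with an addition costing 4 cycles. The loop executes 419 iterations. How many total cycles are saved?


Per-iteration saving = 12 - 4 = 8
Total saved = 419 * 8 = 3352

3352


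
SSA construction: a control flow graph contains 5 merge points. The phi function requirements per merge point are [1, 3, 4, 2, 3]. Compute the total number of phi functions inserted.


Total phi functions = sum of phi functions at each join node
= 1 + 3 + 4 + 2 + 3 = 13

13


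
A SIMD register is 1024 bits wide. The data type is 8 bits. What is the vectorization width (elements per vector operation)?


Width = SIMD bits / data type bits
= 1024 / 8 = 128

128


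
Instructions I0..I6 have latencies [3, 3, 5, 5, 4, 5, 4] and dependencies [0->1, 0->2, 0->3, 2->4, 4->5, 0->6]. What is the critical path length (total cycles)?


Compute longest path through dependency graph: dist(Ik) = max over predecessors of dist + latency(Ik).
dist(I0) = latency 3 = 3
dist(I1) = dist(I0) + 3 = 3 + 3 = 6
dist(I2) = dist(I0) + 5 = 3 + 5 = 8
dist(I3) = dist(I0) + 5 = 3 + 5 = 8
dist(I4) = dist(I2) + 4 = 8 + 4 = 12
dist(I5) = dist(I4) + 5 = 12 + 5 = 17
dist(I6) = dist(I0) + 4 = 3 + 4 = 7
Critical path = max dist = 17

17


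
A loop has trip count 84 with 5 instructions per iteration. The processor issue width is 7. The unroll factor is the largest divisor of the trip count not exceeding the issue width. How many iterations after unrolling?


Largest divisor of 84 <= 7 is 7
New iterations = 84 / 7 = 12

12


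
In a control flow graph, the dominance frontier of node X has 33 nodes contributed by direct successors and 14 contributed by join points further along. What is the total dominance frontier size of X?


DF(X) = direct successor contributions + join point contributions
= 33 + 14 = 47

47


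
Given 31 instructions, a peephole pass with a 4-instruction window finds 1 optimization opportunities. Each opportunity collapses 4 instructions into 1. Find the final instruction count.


Each match removes 3 instructions.
Total removed = 1 * 3 = 3
Remaining = 31 - 3 = 28

28


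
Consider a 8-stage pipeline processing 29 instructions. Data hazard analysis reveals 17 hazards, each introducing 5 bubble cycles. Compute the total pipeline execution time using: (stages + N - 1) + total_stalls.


Base cycles = 8 + 29 - 1 = 36
Total stalls = 17 * 5 = 85
Total = 36 + 85 = 121

121


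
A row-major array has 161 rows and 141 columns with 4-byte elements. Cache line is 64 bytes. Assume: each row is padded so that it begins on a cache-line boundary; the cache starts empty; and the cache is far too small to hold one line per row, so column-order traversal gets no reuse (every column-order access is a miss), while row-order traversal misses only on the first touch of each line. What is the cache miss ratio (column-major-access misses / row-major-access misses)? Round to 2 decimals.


Each row occupies 141 * 4 = 564 bytes and starts on a line boundary, so it spans ceil(564 / 64) = 9 cache lines.
Row-major traversal misses (one per line touched): 161 * ceil(141 * 4 / 64) = 1449
Column-major traversal misses (no reuse, every access misses): 161 * 141 = 22701
Ratio = 22701 / 1449 = 15.67

15.67


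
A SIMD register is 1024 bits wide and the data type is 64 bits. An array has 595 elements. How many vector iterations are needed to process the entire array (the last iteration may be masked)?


Width = 1024 / 64 = 16 elements per vector op
Iterations = ceil(595 / 16) = 38

38


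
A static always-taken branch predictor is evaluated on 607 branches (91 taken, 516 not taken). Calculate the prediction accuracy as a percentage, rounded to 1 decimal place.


Predictor: always-taken
Correct predictions = 91
Accuracy = 91 / 607 * 100 = 15.0%

15.0


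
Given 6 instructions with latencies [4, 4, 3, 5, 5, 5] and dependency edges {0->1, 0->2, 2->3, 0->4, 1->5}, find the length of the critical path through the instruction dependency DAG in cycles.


Compute longest path through dependency graph: dist(Ik) = max over predecessors of dist + latency(Ik).
dist(I0) = latency 4 = 4
dist(I1) = dist(I0) + 4 = 4 + 4 = 8
dist(I2) = dist(I0) + 3 = 4 + 3 = 7
dist(I3) = dist(I2) + 5 = 7 + 5 = 12
dist(I4) = dist(I0) + 5 = 4 + 5 = 9
dist(I5) = dist(I1) + 5 = 8 + 5 = 13
Critical path = max dist = 13

13


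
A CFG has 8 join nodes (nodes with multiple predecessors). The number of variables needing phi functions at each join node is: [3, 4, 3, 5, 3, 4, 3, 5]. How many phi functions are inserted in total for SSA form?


Total phi functions = sum of phi functions at each join node
= 3 + 4 + 3 + 5 + 3 + 4 + 3 + 5 = 30

30


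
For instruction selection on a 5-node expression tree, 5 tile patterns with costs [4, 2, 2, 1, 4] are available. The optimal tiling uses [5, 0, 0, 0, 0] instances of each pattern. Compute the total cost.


Total cost = sum(count_i * cost_i)
= 5*4 + 0*2 + 0*2 + 0*1 + 0*4
= 20

20


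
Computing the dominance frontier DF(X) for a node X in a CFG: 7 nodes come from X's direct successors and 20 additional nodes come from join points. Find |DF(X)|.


DF(X) = direct successor contributions + join point contributions
= 7 + 20 = 27

27


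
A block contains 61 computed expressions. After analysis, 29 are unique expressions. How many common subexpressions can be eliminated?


CSE count = total expressions - unique expressions
= 61 - 29 = 32

32


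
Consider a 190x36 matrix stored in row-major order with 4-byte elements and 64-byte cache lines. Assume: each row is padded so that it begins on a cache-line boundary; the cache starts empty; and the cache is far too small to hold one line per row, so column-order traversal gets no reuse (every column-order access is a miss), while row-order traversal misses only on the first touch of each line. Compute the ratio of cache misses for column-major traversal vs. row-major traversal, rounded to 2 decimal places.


Each row occupies 36 * 4 = 144 bytes and starts on a line boundary, so it spans ceil(144 / 64) = 3 cache lines.
Row-major traversal misses (one per line touched): 190 * ceil(36 * 4 / 64) = 570
Column-major traversal misses (no reuse, every access misses): 190 * 36 = 6840
Ratio = 6840 / 570 = 12.0

12.0


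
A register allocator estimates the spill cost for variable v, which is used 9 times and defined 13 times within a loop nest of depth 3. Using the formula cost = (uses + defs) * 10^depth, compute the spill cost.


uses + defs = 9 + 13 = 22
10^3 = 1000
Spill cost = 22 * 1000 = 22000

22000


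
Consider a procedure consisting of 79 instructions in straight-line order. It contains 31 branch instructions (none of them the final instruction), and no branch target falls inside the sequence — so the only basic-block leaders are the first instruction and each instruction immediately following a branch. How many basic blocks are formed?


With no in-sequence branch targets, the leaders are the first instruction plus the instruction after each branch.
Number of basic blocks = branches + 1
= 31 + 1 = 32

32


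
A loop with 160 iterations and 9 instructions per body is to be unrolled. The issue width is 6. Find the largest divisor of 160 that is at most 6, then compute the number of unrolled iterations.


Largest divisor of 160 <= 6 is 5
New iterations = 160 / 5 = 32

32


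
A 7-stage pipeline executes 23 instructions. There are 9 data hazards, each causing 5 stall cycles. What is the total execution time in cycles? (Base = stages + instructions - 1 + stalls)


Base cycles = 7 + 23 - 1 = 29
Total stalls = 9 * 5 = 45
Total = 29 + 45 = 74

74


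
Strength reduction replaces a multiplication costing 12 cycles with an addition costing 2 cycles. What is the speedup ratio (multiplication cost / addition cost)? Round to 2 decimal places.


Ratio = mult_cost / add_cost = 12 / 2 = 6.0

6.0


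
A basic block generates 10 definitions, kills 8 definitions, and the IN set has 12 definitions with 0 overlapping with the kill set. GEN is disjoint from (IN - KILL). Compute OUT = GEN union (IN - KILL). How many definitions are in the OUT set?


IN - KILL: 12 - 0 = 12 surviving definitions
OUT = GEN + surviving = 10 + 12 = 22

22


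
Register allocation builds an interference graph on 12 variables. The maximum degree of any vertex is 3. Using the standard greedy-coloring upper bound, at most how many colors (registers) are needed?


Greedy coloring never needs more than (max_degree + 1) colors: when coloring a vertex, at most max_degree neighbors are already colored.
Upper bound = 3 + 1 = 4

4


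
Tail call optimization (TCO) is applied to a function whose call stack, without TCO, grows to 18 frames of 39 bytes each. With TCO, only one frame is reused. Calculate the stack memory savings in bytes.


Without TCO: 18 * 39 = 702 bytes
With TCO: reuse 1 frame = 39 bytes
Savings = 702 - 39 = 663

663


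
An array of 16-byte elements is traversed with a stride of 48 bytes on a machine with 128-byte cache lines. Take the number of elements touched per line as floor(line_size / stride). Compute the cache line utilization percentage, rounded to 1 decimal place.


Elements per cache line = floor(128 / 48) = 2
Bytes used = 2 * 16 = 32
Utilization = 32 / 128 * 100 = 25.0%

25.0


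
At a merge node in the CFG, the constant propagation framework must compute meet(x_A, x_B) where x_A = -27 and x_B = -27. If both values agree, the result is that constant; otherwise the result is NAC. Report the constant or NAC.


Meet operation: if both paths give the same constant, result is that constant; if they differ, result is NAC (not-a-constant).
Path A: -27, Path B: -27 -> equal
Result: constant -> -27

-27


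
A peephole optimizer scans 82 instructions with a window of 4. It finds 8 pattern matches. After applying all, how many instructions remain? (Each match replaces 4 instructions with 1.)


Each match removes 3 instructions.
Total removed = 8 * 3 = 24
Remaining = 82 - 24 = 58

58


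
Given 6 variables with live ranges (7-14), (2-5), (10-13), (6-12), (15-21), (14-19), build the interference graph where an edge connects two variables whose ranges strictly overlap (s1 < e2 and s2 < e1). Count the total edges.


Check all pairs for overlapping intervals.
Two intervals (s1,e1) and (s2,e2) overlap if s1 < e2 and s2 < e1.
v0 (7-14) vs v1..v5: overlaps v2, v3 -> 2
v1 (2-5) vs v2..v5: overlaps none -> 0
v2 (10-13) vs v3..v5: overlaps v3 -> 1
v3 (6-12) vs v4..v5: overlaps none -> 0
v4 (15-21) vs v5: overlaps v5 -> 1
Total overlapping pairs = 2 + 0 + 1 + 0 + 1 = 4

4


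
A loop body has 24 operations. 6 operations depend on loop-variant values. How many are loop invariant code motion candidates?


Invariant candidates = total - loop-dependent
= 24 - 6 = 18

18
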